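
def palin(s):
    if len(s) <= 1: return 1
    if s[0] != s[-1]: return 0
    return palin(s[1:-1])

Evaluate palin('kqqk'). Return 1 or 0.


palin('kqqk'): s[0]='k' == s[-1]='k' -> check palin('qq')
palin('qq'): s[0]='q' == s[-1]='q' -> check palin('')
palin(''): len <= 1 -> return 1  (base case)
Result: 1 (palindrome)

1


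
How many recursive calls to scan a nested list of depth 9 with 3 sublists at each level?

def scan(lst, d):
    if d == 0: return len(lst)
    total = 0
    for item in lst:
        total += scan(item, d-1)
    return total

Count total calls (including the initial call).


At depth 0 (root): 1 call
At depth 1: each of 1 parents calls scan on 3 children = 3 calls
At depth 2: each of 3 parents calls scan on 3 children = 9 calls
At depth 3: each of 9 parents calls scan on 3 children = 27 calls
At depth 4: each of 27 parents calls scan on 3 children = 81 calls
At depth 5: each of 81 parents calls scan on 3 children = 243 calls
At depth 6: each of 243 parents calls scan on 3 children = 729 calls
At depth 7: each of 729 parents calls scan on 3 children = 2187 calls
At depth 8: each of 2187 parents calls scan on 3 children = 6561 calls
At depth 9: each of 6561 parents calls scan on 3 children = 19683 calls
Total: 1 + 3 + 9 + 27 + 81 + 243 + 729 + 2187 + 6561 + 19683 = 29524

29524


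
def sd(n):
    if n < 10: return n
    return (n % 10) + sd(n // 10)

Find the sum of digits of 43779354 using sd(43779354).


sd(43779354) = 4 + sd(4377935)
sd(4377935) = 5 + sd(437793)
sd(437793) = 3 + sd(43779)
sd(43779) = 9 + sd(4377)
sd(4377) = 7 + sd(437)
sd(437) = 7 + sd(43)
sd(43) = 3 + sd(4)
sd(4) = 4  (base case)
Total: 4 + 5 + 3 + 9 + 7 + 7 + 3 + 4 = 42

42


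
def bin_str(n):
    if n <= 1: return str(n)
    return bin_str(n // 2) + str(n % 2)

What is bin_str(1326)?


bin_str(1326) = bin_str(663) + '0'
bin_str(663) = bin_str(331) + '1'
bin_str(331) = bin_str(165) + '1'
bin_str(165) = bin_str(82) + '1'
bin_str(82) = bin_str(41) + '0'
bin_str(41) = bin_str(20) + '1'
bin_str(20) = bin_str(10) + '0'
bin_str(10) = bin_str(5) + '0'
bin_str(5) = bin_str(2) + '1'
bin_str(2) = bin_str(1) + '0'
bin_str(1) = '1'  (base case)
Concatenating: '1' + '0' + '1' + '0' + '0' + '1' + '0' + '1' + '1' + '1' + '0' = '10100101110'

10100101110


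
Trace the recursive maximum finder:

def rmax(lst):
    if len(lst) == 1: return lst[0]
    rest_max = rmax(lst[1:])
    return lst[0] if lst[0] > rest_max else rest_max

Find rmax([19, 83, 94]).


rmax([19, 83, 94]): compare 19 with rmax([83, 94])
rmax([83, 94]): compare 83 with rmax([94])
rmax([94]) = 94  (base case)
Compare 83 with 94 -> 94
Compare 19 with 94 -> 94

94


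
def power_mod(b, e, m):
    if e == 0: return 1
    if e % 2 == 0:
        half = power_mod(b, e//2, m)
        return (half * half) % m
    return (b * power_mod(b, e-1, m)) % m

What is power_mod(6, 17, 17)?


power_mod(6, 17, 17): e is odd, compute power_mod(6, 16, 17)
  power_mod(6, 16, 17): e is even, compute power_mod(6, 8, 17)
    power_mod(6, 8, 17): e is even, compute power_mod(6, 4, 17)
      power_mod(6, 4, 17): e is even, compute power_mod(6, 2, 17)
        power_mod(6, 2, 17): e is even, compute power_mod(6, 1, 17)
          power_mod(6, 1, 17): e is odd, compute power_mod(6, 0, 17)
          power_mod(6, 0, 17) = 1
          (6 * 1) % 17 = 6
        half=6, (6*6) % 17 = 2
      half=2, (2*2) % 17 = 4
    half=4, (4*4) % 17 = 16
  half=16, (16*16) % 17 = 1
(6 * 1) % 17 = 6

6


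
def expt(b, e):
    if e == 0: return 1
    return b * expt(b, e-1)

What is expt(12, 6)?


expt(12, 6)
= 12 * expt(12, 5)
= 12 * 12 * expt(12, 4)
= 12 * 12 * 12 * expt(12, 3)
= 12 * 12 * 12 * 12 * expt(12, 2)
= 12 * 12 * 12 * 12 * 12 * expt(12, 1)
= 12 * 12 * 12 * 12 * 12 * 12 * expt(12, 0)
= 12 * 12 * 12 * 12 * 12 * 12 * 1
= 2985984

2985984


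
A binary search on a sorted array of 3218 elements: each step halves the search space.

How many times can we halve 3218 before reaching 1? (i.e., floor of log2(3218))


3218 / 2 = 1609
1609 / 2 = 804
804 / 2 = 402
402 / 2 = 201
201 / 2 = 100
100 / 2 = 50
50 / 2 = 25
25 / 2 = 12
12 / 2 = 6
6 / 2 = 3
3 / 2 = 1
Reached 1 after 11 halvings

11


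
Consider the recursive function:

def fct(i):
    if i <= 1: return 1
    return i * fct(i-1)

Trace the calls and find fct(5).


fct(5)
= 5 * fct(4)
= 5 * 4 * fct(3)
= 5 * 4 * 3 * fct(2)
= 5 * 4 * 3 * 2 * fct(1)
= 5 * 4 * 3 * 2 * 1
= 120

120


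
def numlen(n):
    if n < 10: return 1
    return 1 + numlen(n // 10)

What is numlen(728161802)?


numlen(728161802) = 1 + numlen(72816180)
numlen(72816180) = 1 + numlen(7281618)
numlen(7281618) = 1 + numlen(728161)
numlen(728161) = 1 + numlen(72816)
numlen(72816) = 1 + numlen(7281)
numlen(7281) = 1 + numlen(728)
numlen(728) = 1 + numlen(72)
numlen(72) = 1 + numlen(7)
numlen(7) = 1  (base case: 7 < 10)
Unwinding: 1 + 1 + 1 + 1 + 1 + 1 + 1 + 1 + 1 = 9

9


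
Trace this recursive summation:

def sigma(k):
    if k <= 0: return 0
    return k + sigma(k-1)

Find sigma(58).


sigma(58)
= 58 + 57 + 56 + 55 + 54 + 53 + 52 + 51 + 50 + 49 + 48 + 47 + 46 + 45 + 44 + 43 + 42 + 41 + 40 + 39 + 38 + 37 + 36 + 35 + 34 + 33 + 32 + 31 + 30 + 29 + 28 + 27 + 26 + 25 + 24 + 23 + 22 + 21 + 20 + 19 + 18 + 17 + 16 + 15 + 14 + 13 + 12 + 11 + 10 + 9 + 8 + 7 + 6 + 5 + 4 + 3 + 2 + 1 + sigma(0)
= 58 + 57 + 56 + 55 + 54 + 53 + 52 + 51 + 50 + 49 + 48 + 47 + 46 + 45 + 44 + 43 + 42 + 41 + 40 + 39 + 38 + 37 + 36 + 35 + 34 + 33 + 32 + 31 + 30 + 29 + 28 + 27 + 26 + 25 + 24 + 23 + 22 + 21 + 20 + 19 + 18 + 17 + 16 + 15 + 14 + 13 + 12 + 11 + 10 + 9 + 8 + 7 + 6 + 5 + 4 + 3 + 2 + 1 + 0
= 1711

1711


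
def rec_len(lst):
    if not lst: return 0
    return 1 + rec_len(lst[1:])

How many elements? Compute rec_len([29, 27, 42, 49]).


rec_len([29, 27, 42, 49]) = 1 + rec_len([27, 42, 49])
rec_len([27, 42, 49]) = 1 + rec_len([42, 49])
rec_len([42, 49]) = 1 + rec_len([49])
rec_len([49]) = 1 + rec_len([])
rec_len([]) = 0  (base case)
Unwinding: 1 + 1 + 1 + 1 + 0 = 4

4


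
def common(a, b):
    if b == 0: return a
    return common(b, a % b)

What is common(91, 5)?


common(91, 5) = common(5, 1)
common(5, 1) = common(1, 0)
common(1, 0) = 1  (base case)

1


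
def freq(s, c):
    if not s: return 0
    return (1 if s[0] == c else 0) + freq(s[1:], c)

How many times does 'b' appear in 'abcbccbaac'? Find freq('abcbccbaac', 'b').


s[0]='a' != 'b' -> 0
s[0]='b' == 'b' -> 1
s[0]='c' != 'b' -> 0
s[0]='b' == 'b' -> 1
s[0]='c' != 'b' -> 0
s[0]='c' != 'b' -> 0
s[0]='b' == 'b' -> 1
s[0]='a' != 'b' -> 0
s[0]='a' != 'b' -> 0
s[0]='c' != 'b' -> 0
Sum: 0 + 1 + 0 + 1 + 0 + 0 + 1 + 0 + 0 + 0 = 3

3


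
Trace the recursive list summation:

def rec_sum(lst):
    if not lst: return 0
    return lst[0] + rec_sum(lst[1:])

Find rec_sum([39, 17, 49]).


rec_sum([39, 17, 49]) = 39 + rec_sum([17, 49])
rec_sum([17, 49]) = 17 + rec_sum([49])
rec_sum([49]) = 49 + rec_sum([])
rec_sum([]) = 0  (base case)
Total: 39 + 17 + 49 + 0 = 105

105


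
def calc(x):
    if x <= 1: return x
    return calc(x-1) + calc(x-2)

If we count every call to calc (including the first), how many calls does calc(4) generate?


Let C(n) = total calls for calc(n)
C(0) = 1, C(1) = 1
C(2) = 1 + C(1) + C(0) = 1 + 1 + 1 = 3
C(3) = 1 + C(2) + C(1) = 1 + 3 + 1 = 5
C(4) = 1 + C(3) + C(2) = 1 + 5 + 3 = 9

9


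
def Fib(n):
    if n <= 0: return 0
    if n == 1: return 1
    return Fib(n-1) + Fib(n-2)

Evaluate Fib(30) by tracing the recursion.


Computing Fib(30) bottom-up:
Fib(0) = 0
Fib(1) = 1
Fib(2) = Fib(1) + Fib(0) = 1 + 0 = 1
Fib(3) = Fib(2) + Fib(1) = 1 + 1 = 2
Fib(4) = Fib(3) + Fib(2) = 2 + 1 = 3
Fib(5) = Fib(4) + Fib(3) = 3 + 2 = 5
Fib(6) = Fib(5) + Fib(4) = 5 + 3 = 8
Fib(7) = Fib(6) + Fib(5) = 8 + 5 = 13
Fib(8) = Fib(7) + Fib(6) = 13 + 8 = 21
Fib(9) = Fib(8) + Fib(7) = 21 + 13 = 34
Fib(10) = Fib(9) + Fib(8) = 34 + 21 = 55
Fib(11) = Fib(10) + Fib(9) = 55 + 34 = 89
Fib(12) = Fib(11) + Fib(10) = 89 + 55 = 144
Fib(13) = Fib(12) + Fib(11) = 144 + 89 = 233
Fib(14) = Fib(13) + Fib(12) = 233 + 144 = 377
Fib(15) = Fib(14) + Fib(13) = 377 + 233 = 610
Fib(16) = Fib(15) + Fib(14) = 610 + 377 = 987
Fib(17) = Fib(16) + Fib(15) = 987 + 610 = 1597
Fib(18) = Fib(17) + Fib(16) = 1597 + 987 = 2584
Fib(19) = Fib(18) + Fib(17) = 2584 + 1597 = 4181
Fib(20) = Fib(19) + Fib(18) = 4181 + 2584 = 6765
Fib(21) = Fib(20) + Fib(19) = 6765 + 4181 = 10946
Fib(22) = Fib(21) + Fib(20) = 10946 + 6765 = 17711
Fib(23) = Fib(22) + Fib(21) = 17711 + 10946 = 28657
Fib(24) = Fib(23) + Fib(22) = 28657 + 17711 = 46368
Fib(25) = Fib(24) + Fib(23) = 46368 + 28657 = 75025
Fib(26) = Fib(25) + Fib(24) = 75025 + 46368 = 121393
Fib(27) = Fib(26) + Fib(25) = 121393 + 75025 = 196418
Fib(28) = Fib(27) + Fib(26) = 196418 + 121393 = 317811
Fib(29) = Fib(28) + Fib(27) = 317811 + 196418 = 514229
Fib(30) = Fib(29) + Fib(28) = 514229 + 317811 = 832040

832040


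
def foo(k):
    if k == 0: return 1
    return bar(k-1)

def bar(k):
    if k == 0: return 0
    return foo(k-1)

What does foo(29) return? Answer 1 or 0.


foo(29) = bar(28)
bar(28) = foo(27)
foo(27) = bar(26)
bar(26) = foo(25)
foo(25) = bar(24)
bar(24) = foo(23)
foo(23) = bar(22)
bar(22) = foo(21)
foo(21) = bar(20)
bar(20) = foo(19)
foo(19) = bar(18)
bar(18) = foo(17)
foo(17) = bar(16)
bar(16) = foo(15)
foo(15) = bar(14)
bar(14) = foo(13)
foo(13) = bar(12)
bar(12) = foo(11)
foo(11) = bar(10)
bar(10) = foo(9)
foo(9) = bar(8)
bar(8) = foo(7)
foo(7) = bar(6)
bar(6) = foo(5)
foo(5) = bar(4)
bar(4) = foo(3)
foo(3) = bar(2)
bar(2) = foo(1)
foo(1) = bar(0)
bar(0) = 0  (base case)
Result: 0

0


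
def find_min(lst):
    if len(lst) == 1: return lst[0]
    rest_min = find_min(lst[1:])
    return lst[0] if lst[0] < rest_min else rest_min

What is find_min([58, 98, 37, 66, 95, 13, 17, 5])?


find_min([58, 98, 37, 66, 95, 13, 17, 5]): compare 58 with find_min([98, 37, 66, 95, 13, 17, 5])
find_min([98, 37, 66, 95, 13, 17, 5]): compare 98 with find_min([37, 66, 95, 13, 17, 5])
find_min([37, 66, 95, 13, 17, 5]): compare 37 with find_min([66, 95, 13, 17, 5])
find_min([66, 95, 13, 17, 5]): compare 66 with find_min([95, 13, 17, 5])
find_min([95, 13, 17, 5]): compare 95 with find_min([13, 17, 5])
find_min([13, 17, 5]): compare 13 with find_min([17, 5])
find_min([17, 5]): compare 17 with find_min([5])
find_min([5]) = 5  (base case)
Compare 17 with 5 -> 5
Compare 13 with 5 -> 5
Compare 95 with 5 -> 5
Compare 66 with 5 -> 5
Compare 37 with 5 -> 5
Compare 98 with 5 -> 5
Compare 58 with 5 -> 5

5


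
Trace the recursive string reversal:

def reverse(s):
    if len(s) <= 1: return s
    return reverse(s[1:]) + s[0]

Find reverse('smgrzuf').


reverse('smgrzuf') = reverse('mgrzuf') + 's'
reverse('mgrzuf') = reverse('grzuf') + 'm'
reverse('grzuf') = reverse('rzuf') + 'g'
reverse('rzuf') = reverse('zuf') + 'r'
reverse('zuf') = reverse('uf') + 'z'
reverse('uf') = reverse('f') + 'u'
reverse('f') = 'f'  (base case)
Concatenating: 'f' + 'u' + 'z' + 'r' + 'g' + 'm' + 's' = 'fuzrgms'

fuzrgms


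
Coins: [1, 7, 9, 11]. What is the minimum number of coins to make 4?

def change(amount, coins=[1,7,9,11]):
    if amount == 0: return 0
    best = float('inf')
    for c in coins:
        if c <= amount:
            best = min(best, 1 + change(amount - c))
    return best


Building up with DP:
change(0) = 0
change(1) = min(1+change(0)=1+0=1) = 1
change(2) = min(1+change(1)=1+1=2) = 2
change(3) = min(1+change(2)=1+2=3) = 3
change(4) = min(1+change(3)=1+3=4) = 4

4


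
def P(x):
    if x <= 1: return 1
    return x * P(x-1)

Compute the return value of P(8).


P(8)
= 8 * P(7)
= 8 * 7 * P(6)
= 8 * 7 * 6 * P(5)
= 8 * 7 * 6 * 5 * P(4)
= 8 * 7 * 6 * 5 * 4 * P(3)
= 8 * 7 * 6 * 5 * 4 * 3 * P(2)
= 8 * 7 * 6 * 5 * 4 * 3 * 2 * P(1)
= 8 * 7 * 6 * 5 * 4 * 3 * 2 * 1
= 40320

40320


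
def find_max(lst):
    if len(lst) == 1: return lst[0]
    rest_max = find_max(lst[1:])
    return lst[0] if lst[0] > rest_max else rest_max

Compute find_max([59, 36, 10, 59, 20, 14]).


find_max([59, 36, 10, 59, 20, 14]): compare 59 with find_max([36, 10, 59, 20, 14])
find_max([36, 10, 59, 20, 14]): compare 36 with find_max([10, 59, 20, 14])
find_max([10, 59, 20, 14]): compare 10 with find_max([59, 20, 14])
find_max([59, 20, 14]): compare 59 with find_max([20, 14])
find_max([20, 14]): compare 20 with find_max([14])
find_max([14]) = 14  (base case)
Compare 20 with 14 -> 20
Compare 59 with 20 -> 59
Compare 10 with 59 -> 59
Compare 36 with 59 -> 59
Compare 59 with 59 -> 59

59


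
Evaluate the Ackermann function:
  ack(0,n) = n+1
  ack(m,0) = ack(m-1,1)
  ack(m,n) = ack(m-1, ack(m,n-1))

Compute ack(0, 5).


ack(0, 5) = 6
Result: ack(0, 5) = 6

6


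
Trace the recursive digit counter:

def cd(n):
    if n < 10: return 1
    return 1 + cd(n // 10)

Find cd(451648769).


cd(451648769) = 1 + cd(45164876)
cd(45164876) = 1 + cd(4516487)
cd(4516487) = 1 + cd(451648)
cd(451648) = 1 + cd(45164)
cd(45164) = 1 + cd(4516)
cd(4516) = 1 + cd(451)
cd(451) = 1 + cd(45)
cd(45) = 1 + cd(4)
cd(4) = 1  (base case: 4 < 10)
Unwinding: 1 + 1 + 1 + 1 + 1 + 1 + 1 + 1 + 1 = 9

9


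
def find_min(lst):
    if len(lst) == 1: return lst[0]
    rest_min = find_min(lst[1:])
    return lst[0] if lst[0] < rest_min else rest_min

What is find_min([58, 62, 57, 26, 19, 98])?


find_min([58, 62, 57, 26, 19, 98]): compare 58 with find_min([62, 57, 26, 19, 98])
find_min([62, 57, 26, 19, 98]): compare 62 with find_min([57, 26, 19, 98])
find_min([57, 26, 19, 98]): compare 57 with find_min([26, 19, 98])
find_min([26, 19, 98]): compare 26 with find_min([19, 98])
find_min([19, 98]): compare 19 with find_min([98])
find_min([98]) = 98  (base case)
Compare 19 with 98 -> 19
Compare 26 with 19 -> 19
Compare 57 with 19 -> 19
Compare 62 with 19 -> 19
Compare 58 with 19 -> 19

19


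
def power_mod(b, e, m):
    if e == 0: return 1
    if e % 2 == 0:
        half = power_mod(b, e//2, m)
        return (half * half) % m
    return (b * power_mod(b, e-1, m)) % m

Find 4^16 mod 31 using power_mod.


power_mod(4, 16, 31): e is even, compute power_mod(4, 8, 31)
  power_mod(4, 8, 31): e is even, compute power_mod(4, 4, 31)
    power_mod(4, 4, 31): e is even, compute power_mod(4, 2, 31)
      power_mod(4, 2, 31): e is even, compute power_mod(4, 1, 31)
        power_mod(4, 1, 31): e is odd, compute power_mod(4, 0, 31)
          power_mod(4, 0, 31) = 1
        (4 * 1) % 31 = 4
      half=4, (4*4) % 31 = 16
    half=16, (16*16) % 31 = 8
  half=8, (8*8) % 31 = 2
half=2, (2*2) % 31 = 4

4


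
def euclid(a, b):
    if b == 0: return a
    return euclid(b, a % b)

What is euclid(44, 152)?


euclid(44, 152) = euclid(152, 44)
euclid(152, 44) = euclid(44, 20)
euclid(44, 20) = euclid(20, 4)
euclid(20, 4) = euclid(4, 0)
euclid(4, 0) = 4  (base case)

4


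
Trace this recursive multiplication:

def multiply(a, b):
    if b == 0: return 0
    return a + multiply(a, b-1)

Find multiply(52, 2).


multiply(52, 2) = 52 + multiply(52, 1)
multiply(52, 1) = 52 + multiply(52, 0)
multiply(52, 0) = 0  (base case)
Total: 52 + 52 + 0 = 104

104


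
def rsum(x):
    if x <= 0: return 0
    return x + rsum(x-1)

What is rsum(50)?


rsum(50)
= 50 + 49 + 48 + 47 + 46 + 45 + 44 + 43 + 42 + 41 + 40 + 39 + 38 + 37 + 36 + 35 + 34 + 33 + 32 + 31 + 30 + 29 + 28 + 27 + 26 + 25 + 24 + 23 + 22 + 21 + 20 + 19 + 18 + 17 + 16 + 15 + 14 + 13 + 12 + 11 + 10 + 9 + 8 + 7 + 6 + 5 + 4 + 3 + 2 + 1 + rsum(0)
= 50 + 49 + 48 + 47 + 46 + 45 + 44 + 43 + 42 + 41 + 40 + 39 + 38 + 37 + 36 + 35 + 34 + 33 + 32 + 31 + 30 + 29 + 28 + 27 + 26 + 25 + 24 + 23 + 22 + 21 + 20 + 19 + 18 + 17 + 16 + 15 + 14 + 13 + 12 + 11 + 10 + 9 + 8 + 7 + 6 + 5 + 4 + 3 + 2 + 1 + 0
= 1275

1275


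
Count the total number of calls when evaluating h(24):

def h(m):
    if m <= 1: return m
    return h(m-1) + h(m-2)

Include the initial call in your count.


Let C(n) = total calls for h(n)
C(0) = 1, C(1) = 1
C(2) = 1 + C(1) + C(0) = 1 + 1 + 1 = 3
C(3) = 1 + C(2) + C(1) = 1 + 3 + 1 = 5
C(4) = 1 + C(3) + C(2) = 1 + 5 + 3 = 9
C(5) = 1 + C(4) + C(3) = 1 + 9 + 5 = 15
C(6) = 1 + C(5) + C(4) = 1 + 15 + 9 = 25
C(7) = 1 + C(6) + C(5) = 1 + 25 + 15 = 41
C(8) = 1 + C(7) + C(6) = 1 + 41 + 25 = 67
C(9) = 1 + C(8) + C(7) = 1 + 67 + 41 = 109
C(10) = 1 + C(9) + C(8) = 1 + 109 + 67 = 177
C(11) = 1 + C(10) + C(9) = 1 + 177 + 109 = 287
C(12) = 1 + C(11) + C(10) = 1 + 287 + 177 = 465
C(13) = 1 + C(12) + C(11) = 1 + 465 + 287 = 753
C(14) = 1 + C(13) + C(12) = 1 + 753 + 465 = 1219
C(15) = 1 + C(14) + C(13) = 1 + 1219 + 753 = 1973
C(16) = 1 + C(15) + C(14) = 1 + 1973 + 1219 = 3193
C(17) = 1 + C(16) + C(15) = 1 + 3193 + 1973 = 5167
C(18) = 1 + C(17) + C(16) = 1 + 5167 + 3193 = 8361
C(19) = 1 + C(18) + C(17) = 1 + 8361 + 5167 = 13529
C(20) = 1 + C(19) + C(18) = 1 + 13529 + 8361 = 21891
C(21) = 1 + C(20) + C(19) = 1 + 21891 + 13529 = 35421
C(22) = 1 + C(21) + C(20) = 1 + 35421 + 21891 = 57313
C(23) = 1 + C(22) + C(21) = 1 + 57313 + 35421 = 92735
C(24) = 1 + C(23) + C(22) = 1 + 92735 + 57313 = 150049

150049


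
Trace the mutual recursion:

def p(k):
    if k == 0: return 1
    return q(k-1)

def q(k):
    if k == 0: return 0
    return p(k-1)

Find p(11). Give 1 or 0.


p(11) = q(10)
q(10) = p(9)
p(9) = q(8)
q(8) = p(7)
p(7) = q(6)
q(6) = p(5)
p(5) = q(4)
q(4) = p(3)
p(3) = q(2)
q(2) = p(1)
p(1) = q(0)
q(0) = 0  (base case)
Result: 0

0


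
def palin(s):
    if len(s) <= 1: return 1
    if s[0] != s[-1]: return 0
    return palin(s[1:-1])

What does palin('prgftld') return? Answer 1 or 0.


palin('prgftld'): s[0]='p' != s[-1]='d' -> return 0
Result: 0 (not a palindrome)

0


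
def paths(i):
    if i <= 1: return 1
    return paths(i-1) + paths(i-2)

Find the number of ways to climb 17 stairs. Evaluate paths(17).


Building up from base cases:
paths(0) = 1
paths(1) = 1
paths(2) = paths(1) + paths(0) = 1 + 1 = 2
paths(3) = paths(2) + paths(1) = 2 + 1 = 3
paths(4) = paths(3) + paths(2) = 3 + 2 = 5
paths(5) = paths(4) + paths(3) = 5 + 3 = 8
paths(6) = paths(5) + paths(4) = 8 + 5 = 13
paths(7) = paths(6) + paths(5) = 13 + 8 = 21
paths(8) = paths(7) + paths(6) = 21 + 13 = 34
paths(9) = paths(8) + paths(7) = 34 + 21 = 55
paths(10) = paths(9) + paths(8) = 55 + 34 = 89
paths(11) = paths(10) + paths(9) = 89 + 55 = 144
paths(12) = paths(11) + paths(10) = 144 + 89 = 233
paths(13) = paths(12) + paths(11) = 233 + 144 = 377
paths(14) = paths(13) + paths(12) = 377 + 233 = 610
paths(15) = paths(14) + paths(13) = 610 + 377 = 987
paths(16) = paths(15) + paths(14) = 987 + 610 = 1597
paths(17) = paths(16) + paths(15) = 1597 + 987 = 2584

2584


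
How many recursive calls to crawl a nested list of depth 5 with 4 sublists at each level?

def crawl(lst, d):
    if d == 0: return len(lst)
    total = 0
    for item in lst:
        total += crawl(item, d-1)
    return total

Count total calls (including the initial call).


At depth 0 (root): 1 call
At depth 1: each of 1 parents calls crawl on 4 children = 4 calls
At depth 2: each of 4 parents calls crawl on 4 children = 16 calls
At depth 3: each of 16 parents calls crawl on 4 children = 64 calls
At depth 4: each of 64 parents calls crawl on 4 children = 256 calls
At depth 5: each of 256 parents calls crawl on 4 children = 1024 calls
Total: 1 + 4 + 16 + 64 + 256 + 1024 = 1365

1365


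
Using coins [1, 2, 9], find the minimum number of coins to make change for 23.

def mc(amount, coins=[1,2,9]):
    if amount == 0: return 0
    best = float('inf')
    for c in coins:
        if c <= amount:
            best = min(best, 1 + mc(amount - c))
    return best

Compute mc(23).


Building up with DP:
mc(0) = 0
mc(1) = min(1+mc(0)=1+0=1) = 1
mc(2) = min(1+mc(1)=1+1=2, 1+mc(0)=1+0=1) = 1
mc(3) = min(1+mc(2)=1+1=2, 1+mc(1)=1+1=2) = 2
mc(4) = min(1+mc(3)=1+2=3, 1+mc(2)=1+1=2) = 2
mc(5) = min(1+mc(4)=1+2=3, 1+mc(3)=1+2=3) = 3
mc(6) = min(1+mc(5)=1+3=4, 1+mc(4)=1+2=3) = 3
mc(7) = min(1+mc(6)=1+3=4, 1+mc(5)=1+3=4) = 4
mc(8) = min(1+mc(7)=1+4=5, 1+mc(6)=1+3=4) = 4
mc(9) = min(1+mc(8)=1+4=5, 1+mc(7)=1+4=5, 1+mc(0)=1+0=1) = 1
mc(10) = min(1+mc(9)=1+1=2, 1+mc(8)=1+4=5, 1+mc(1)=1+1=2) = 2
mc(11) = min(1+mc(10)=1+2=3, 1+mc(9)=1+1=2, 1+mc(2)=1+1=2) = 2
mc(12) = min(1+mc(11)=1+2=3, 1+mc(10)=1+2=3, 1+mc(3)=1+2=3) = 3
mc(13) = min(1+mc(12)=1+3=4, 1+mc(11)=1+2=3, 1+mc(4)=1+2=3) = 3
mc(14) = min(1+mc(13)=1+3=4, 1+mc(12)=1+3=4, 1+mc(5)=1+3=4) = 4
mc(15) = min(1+mc(14)=1+4=5, 1+mc(13)=1+3=4, 1+mc(6)=1+3=4) = 4
mc(16) = min(1+mc(15)=1+4=5, 1+mc(14)=1+4=5, 1+mc(7)=1+4=5) = 5
mc(17) = min(1+mc(16)=1+5=6, 1+mc(15)=1+4=5, 1+mc(8)=1+4=5) = 5
mc(18) = min(1+mc(17)=1+5=6, 1+mc(16)=1+5=6, 1+mc(9)=1+1=2) = 2
mc(19) = min(1+mc(18)=1+2=3, 1+mc(17)=1+5=6, 1+mc(10)=1+2=3) = 3
mc(20) = min(1+mc(19)=1+3=4, 1+mc(18)=1+2=3, 1+mc(11)=1+2=3) = 3
mc(21) = min(1+mc(20)=1+3=4, 1+mc(19)=1+3=4, 1+mc(12)=1+3=4) = 4
mc(22) = min(1+mc(21)=1+4=5, 1+mc(20)=1+3=4, 1+mc(13)=1+3=4) = 4
mc(23) = min(1+mc(22)=1+4=5, 1+mc(21)=1+4=5, 1+mc(14)=1+4=5) = 5

5


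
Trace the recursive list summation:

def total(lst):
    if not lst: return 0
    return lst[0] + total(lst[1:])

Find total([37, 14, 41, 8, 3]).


total([37, 14, 41, 8, 3]) = 37 + total([14, 41, 8, 3])
total([14, 41, 8, 3]) = 14 + total([41, 8, 3])
total([41, 8, 3]) = 41 + total([8, 3])
total([8, 3]) = 8 + total([3])
total([3]) = 3 + total([])
total([]) = 0  (base case)
Total: 37 + 14 + 41 + 8 + 3 + 0 = 103

103


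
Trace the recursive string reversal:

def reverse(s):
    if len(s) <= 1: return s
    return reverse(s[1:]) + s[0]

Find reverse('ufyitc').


reverse('ufyitc') = reverse('fyitc') + 'u'
reverse('fyitc') = reverse('yitc') + 'f'
reverse('yitc') = reverse('itc') + 'y'
reverse('itc') = reverse('tc') + 'i'
reverse('tc') = reverse('c') + 't'
reverse('c') = 'c'  (base case)
Concatenating: 'c' + 't' + 'i' + 'y' + 'f' + 'u' = 'ctiyfu'

ctiyfu


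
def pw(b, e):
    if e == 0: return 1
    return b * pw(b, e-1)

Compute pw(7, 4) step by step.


pw(7, 4)
= 7 * pw(7, 3)
= 7 * 7 * pw(7, 2)
= 7 * 7 * 7 * pw(7, 1)
= 7 * 7 * 7 * 7 * pw(7, 0)
= 7 * 7 * 7 * 7 * 1
= 2401

2401


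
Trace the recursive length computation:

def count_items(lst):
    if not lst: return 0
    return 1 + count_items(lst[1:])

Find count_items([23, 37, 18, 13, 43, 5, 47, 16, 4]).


count_items([23, 37, 18, 13, 43, 5, 47, 16, 4]) = 1 + count_items([37, 18, 13, 43, 5, 47, 16, 4])
count_items([37, 18, 13, 43, 5, 47, 16, 4]) = 1 + count_items([18, 13, 43, 5, 47, 16, 4])
count_items([18, 13, 43, 5, 47, 16, 4]) = 1 + count_items([13, 43, 5, 47, 16, 4])
count_items([13, 43, 5, 47, 16, 4]) = 1 + count_items([43, 5, 47, 16, 4])
count_items([43, 5, 47, 16, 4]) = 1 + count_items([5, 47, 16, 4])
count_items([5, 47, 16, 4]) = 1 + count_items([47, 16, 4])
count_items([47, 16, 4]) = 1 + count_items([16, 4])
count_items([16, 4]) = 1 + count_items([4])
count_items([4]) = 1 + count_items([])
count_items([]) = 0  (base case)
Unwinding: 1 + 1 + 1 + 1 + 1 + 1 + 1 + 1 + 1 + 0 = 9

9


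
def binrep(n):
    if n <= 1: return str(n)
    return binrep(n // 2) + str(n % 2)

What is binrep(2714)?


binrep(2714) = binrep(1357) + '0'
binrep(1357) = binrep(678) + '1'
binrep(678) = binrep(339) + '0'
binrep(339) = binrep(169) + '1'
binrep(169) = binrep(84) + '1'
binrep(84) = binrep(42) + '0'
binrep(42) = binrep(21) + '0'
binrep(21) = binrep(10) + '1'
binrep(10) = binrep(5) + '0'
binrep(5) = binrep(2) + '1'
binrep(2) = binrep(1) + '0'
binrep(1) = '1'  (base case)
Concatenating: '1' + '0' + '1' + '0' + '1' + '0' + '0' + '1' + '1' + '0' + '1' + '0' = '101010011010'

101010011010


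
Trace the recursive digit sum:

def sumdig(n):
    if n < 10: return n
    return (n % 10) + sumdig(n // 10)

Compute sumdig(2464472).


sumdig(2464472) = 2 + sumdig(246447)
sumdig(246447) = 7 + sumdig(24644)
sumdig(24644) = 4 + sumdig(2464)
sumdig(2464) = 4 + sumdig(246)
sumdig(246) = 6 + sumdig(24)
sumdig(24) = 4 + sumdig(2)
sumdig(2) = 2  (base case)
Total: 2 + 7 + 4 + 4 + 6 + 4 + 2 = 29

29


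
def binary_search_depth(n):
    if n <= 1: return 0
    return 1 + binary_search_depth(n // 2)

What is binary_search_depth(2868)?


2868 / 2 = 1434
1434 / 2 = 717
717 / 2 = 358
358 / 2 = 179
179 / 2 = 89
89 / 2 = 44
44 / 2 = 22
22 / 2 = 11
11 / 2 = 5
5 / 2 = 2
2 / 2 = 1
Reached 1 after 11 halvings

11


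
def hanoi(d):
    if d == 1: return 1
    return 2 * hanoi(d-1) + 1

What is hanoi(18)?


hanoi(18) = 2 * hanoi(17) + 1
hanoi(17) = 2 * hanoi(16) + 1
hanoi(16) = 2 * hanoi(15) + 1
hanoi(15) = 2 * hanoi(14) + 1
hanoi(14) = 2 * hanoi(13) + 1
hanoi(13) = 2 * hanoi(12) + 1
hanoi(12) = 2 * hanoi(11) + 1
hanoi(11) = 2 * hanoi(10) + 1
hanoi(10) = 2 * hanoi(9) + 1
hanoi(9) = 2 * hanoi(8) + 1
hanoi(8) = 2 * hanoi(7) + 1
hanoi(7) = 2 * hanoi(6) + 1
hanoi(6) = 2 * hanoi(5) + 1
hanoi(5) = 2 * hanoi(4) + 1
hanoi(4) = 2 * hanoi(3) + 1
hanoi(3) = 2 * hanoi(2) + 1
hanoi(2) = 2 * hanoi(1) + 1
hanoi(1) = 1  (base case)
hanoi(2) = 2 * 1 + 1 = 3
hanoi(3) = 2 * 3 + 1 = 7
hanoi(4) = 2 * 7 + 1 = 15
hanoi(5) = 2 * 15 + 1 = 31
hanoi(6) = 2 * 31 + 1 = 63
hanoi(7) = 2 * 63 + 1 = 127
hanoi(8) = 2 * 127 + 1 = 255
hanoi(9) = 2 * 255 + 1 = 511
hanoi(10) = 2 * 511 + 1 = 1023
hanoi(11) = 2 * 1023 + 1 = 2047
hanoi(12) = 2 * 2047 + 1 = 4095
hanoi(13) = 2 * 4095 + 1 = 8191
hanoi(14) = 2 * 8191 + 1 = 16383
hanoi(15) = 2 * 16383 + 1 = 32767
hanoi(16) = 2 * 32767 + 1 = 65535
hanoi(17) = 2 * 65535 + 1 = 131071
hanoi(18) = 2 * 131071 + 1 = 262143

262143


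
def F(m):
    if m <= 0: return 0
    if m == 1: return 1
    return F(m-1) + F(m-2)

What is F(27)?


Computing F(27) bottom-up:
F(0) = 0
F(1) = 1
F(2) = F(1) + F(0) = 1 + 0 = 1
F(3) = F(2) + F(1) = 1 + 1 = 2
F(4) = F(3) + F(2) = 2 + 1 = 3
F(5) = F(4) + F(3) = 3 + 2 = 5
F(6) = F(5) + F(4) = 5 + 3 = 8
F(7) = F(6) + F(5) = 8 + 5 = 13
F(8) = F(7) + F(6) = 13 + 8 = 21
F(9) = F(8) + F(7) = 21 + 13 = 34
F(10) = F(9) + F(8) = 34 + 21 = 55
F(11) = F(10) + F(9) = 55 + 34 = 89
F(12) = F(11) + F(10) = 89 + 55 = 144
F(13) = F(12) + F(11) = 144 + 89 = 233
F(14) = F(13) + F(12) = 233 + 144 = 377
F(15) = F(14) + F(13) = 377 + 233 = 610
F(16) = F(15) + F(14) = 610 + 377 = 987
F(17) = F(16) + F(15) = 987 + 610 = 1597
F(18) = F(17) + F(16) = 1597 + 987 = 2584
F(19) = F(18) + F(17) = 2584 + 1597 = 4181
F(20) = F(19) + F(18) = 4181 + 2584 = 6765
F(21) = F(20) + F(19) = 6765 + 4181 = 10946
F(22) = F(21) + F(20) = 10946 + 6765 = 17711
F(23) = F(22) + F(21) = 17711 + 10946 = 28657
F(24) = F(23) + F(22) = 28657 + 17711 = 46368
F(25) = F(24) + F(23) = 46368 + 28657 = 75025
F(26) = F(25) + F(24) = 75025 + 46368 = 121393
F(27) = F(26) + F(25) = 121393 + 75025 = 196418

196418


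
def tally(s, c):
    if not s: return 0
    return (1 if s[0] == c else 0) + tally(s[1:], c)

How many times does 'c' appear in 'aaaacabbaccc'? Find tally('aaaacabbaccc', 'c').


s[0]='a' != 'c' -> 0
s[0]='a' != 'c' -> 0
s[0]='a' != 'c' -> 0
s[0]='a' != 'c' -> 0
s[0]='c' == 'c' -> 1
s[0]='a' != 'c' -> 0
s[0]='b' != 'c' -> 0
s[0]='b' != 'c' -> 0
s[0]='a' != 'c' -> 0
s[0]='c' == 'c' -> 1
s[0]='c' == 'c' -> 1
s[0]='c' == 'c' -> 1
Sum: 0 + 0 + 0 + 0 + 1 + 0 + 0 + 0 + 0 + 1 + 1 + 1 = 4

4


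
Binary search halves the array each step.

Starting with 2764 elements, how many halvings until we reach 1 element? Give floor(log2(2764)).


2764 / 2 = 1382
1382 / 2 = 691
691 / 2 = 345
345 / 2 = 172
172 / 2 = 86
86 / 2 = 43
43 / 2 = 21
21 / 2 = 10
10 / 2 = 5
5 / 2 = 2
2 / 2 = 1
Reached 1 after 11 halvings

11


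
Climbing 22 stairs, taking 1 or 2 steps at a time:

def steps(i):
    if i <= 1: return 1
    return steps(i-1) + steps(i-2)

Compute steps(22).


Building up from base cases:
steps(0) = 1
steps(1) = 1
steps(2) = steps(1) + steps(0) = 1 + 1 = 2
steps(3) = steps(2) + steps(1) = 2 + 1 = 3
steps(4) = steps(3) + steps(2) = 3 + 2 = 5
steps(5) = steps(4) + steps(3) = 5 + 3 = 8
steps(6) = steps(5) + steps(4) = 8 + 5 = 13
steps(7) = steps(6) + steps(5) = 13 + 8 = 21
steps(8) = steps(7) + steps(6) = 21 + 13 = 34
steps(9) = steps(8) + steps(7) = 34 + 21 = 55
steps(10) = steps(9) + steps(8) = 55 + 34 = 89
steps(11) = steps(10) + steps(9) = 89 + 55 = 144
steps(12) = steps(11) + steps(10) = 144 + 89 = 233
steps(13) = steps(12) + steps(11) = 233 + 144 = 377
steps(14) = steps(13) + steps(12) = 377 + 233 = 610
steps(15) = steps(14) + steps(13) = 610 + 377 = 987
steps(16) = steps(15) + steps(14) = 987 + 610 = 1597
steps(17) = steps(16) + steps(15) = 1597 + 987 = 2584
steps(18) = steps(17) + steps(16) = 2584 + 1597 = 4181
steps(19) = steps(18) + steps(17) = 4181 + 2584 = 6765
steps(20) = steps(19) + steps(18) = 6765 + 4181 = 10946
steps(21) = steps(20) + steps(19) = 10946 + 6765 = 17711
steps(22) = steps(21) + steps(20) = 17711 + 10946 = 28657

28657


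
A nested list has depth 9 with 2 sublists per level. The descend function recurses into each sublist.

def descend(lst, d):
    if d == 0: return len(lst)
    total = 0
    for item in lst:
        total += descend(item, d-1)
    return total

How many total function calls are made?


At depth 0 (root): 1 call
At depth 1: each of 1 parents calls descend on 2 children = 2 calls
At depth 2: each of 2 parents calls descend on 2 children = 4 calls
At depth 3: each of 4 parents calls descend on 2 children = 8 calls
At depth 4: each of 8 parents calls descend on 2 children = 16 calls
At depth 5: each of 16 parents calls descend on 2 children = 32 calls
At depth 6: each of 32 parents calls descend on 2 children = 64 calls
At depth 7: each of 64 parents calls descend on 2 children = 128 calls
At depth 8: each of 128 parents calls descend on 2 children = 256 calls
At depth 9: each of 256 parents calls descend on 2 children = 512 calls
Total: 1 + 2 + 4 + 8 + 16 + 32 + 64 + 128 + 256 + 512 = 1023

1023


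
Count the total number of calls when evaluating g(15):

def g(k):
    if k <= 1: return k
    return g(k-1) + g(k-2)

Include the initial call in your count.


Let C(n) = total calls for g(n)
C(0) = 1, C(1) = 1
C(2) = 1 + C(1) + C(0) = 1 + 1 + 1 = 3
C(3) = 1 + C(2) + C(1) = 1 + 3 + 1 = 5
C(4) = 1 + C(3) + C(2) = 1 + 5 + 3 = 9
C(5) = 1 + C(4) + C(3) = 1 + 9 + 5 = 15
C(6) = 1 + C(5) + C(4) = 1 + 15 + 9 = 25
C(7) = 1 + C(6) + C(5) = 1 + 25 + 15 = 41
C(8) = 1 + C(7) + C(6) = 1 + 41 + 25 = 67
C(9) = 1 + C(8) + C(7) = 1 + 67 + 41 = 109
C(10) = 1 + C(9) + C(8) = 1 + 109 + 67 = 177
C(11) = 1 + C(10) + C(9) = 1 + 177 + 109 = 287
C(12) = 1 + C(11) + C(10) = 1 + 287 + 177 = 465
C(13) = 1 + C(12) + C(11) = 1 + 465 + 287 = 753
C(14) = 1 + C(13) + C(12) = 1 + 753 + 465 = 1219
C(15) = 1 + C(14) + C(13) = 1 + 1219 + 753 = 1973

1973


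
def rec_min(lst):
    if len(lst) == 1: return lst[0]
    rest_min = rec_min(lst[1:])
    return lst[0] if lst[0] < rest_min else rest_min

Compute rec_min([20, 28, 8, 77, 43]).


rec_min([20, 28, 8, 77, 43]): compare 20 with rec_min([28, 8, 77, 43])
rec_min([28, 8, 77, 43]): compare 28 with rec_min([8, 77, 43])
rec_min([8, 77, 43]): compare 8 with rec_min([77, 43])
rec_min([77, 43]): compare 77 with rec_min([43])
rec_min([43]) = 43  (base case)
Compare 77 with 43 -> 43
Compare 8 with 43 -> 8
Compare 28 with 8 -> 8
Compare 20 with 8 -> 8

8


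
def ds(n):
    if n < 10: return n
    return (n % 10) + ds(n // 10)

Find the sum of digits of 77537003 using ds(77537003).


ds(77537003) = 3 + ds(7753700)
ds(7753700) = 0 + ds(775370)
ds(775370) = 0 + ds(77537)
ds(77537) = 7 + ds(7753)
ds(7753) = 3 + ds(775)
ds(775) = 5 + ds(77)
ds(77) = 7 + ds(7)
ds(7) = 7  (base case)
Total: 3 + 0 + 0 + 7 + 3 + 5 + 7 + 7 = 32

32


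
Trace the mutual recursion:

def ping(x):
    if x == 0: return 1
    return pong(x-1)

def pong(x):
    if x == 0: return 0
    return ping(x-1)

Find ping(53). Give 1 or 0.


ping(53) = pong(52)
pong(52) = ping(51)
ping(51) = pong(50)
pong(50) = ping(49)
ping(49) = pong(48)
pong(48) = ping(47)
ping(47) = pong(46)
pong(46) = ping(45)
ping(45) = pong(44)
pong(44) = ping(43)
ping(43) = pong(42)
pong(42) = ping(41)
ping(41) = pong(40)
pong(40) = ping(39)
ping(39) = pong(38)
pong(38) = ping(37)
ping(37) = pong(36)
pong(36) = ping(35)
ping(35) = pong(34)
pong(34) = ping(33)
ping(33) = pong(32)
pong(32) = ping(31)
ping(31) = pong(30)
pong(30) = ping(29)
ping(29) = pong(28)
pong(28) = ping(27)
ping(27) = pong(26)
pong(26) = ping(25)
ping(25) = pong(24)
pong(24) = ping(23)
ping(23) = pong(22)
pong(22) = ping(21)
ping(21) = pong(20)
pong(20) = ping(19)
ping(19) = pong(18)
pong(18) = ping(17)
ping(17) = pong(16)
pong(16) = ping(15)
ping(15) = pong(14)
pong(14) = ping(13)
ping(13) = pong(12)
pong(12) = ping(11)
ping(11) = pong(10)
pong(10) = ping(9)
ping(9) = pong(8)
pong(8) = ping(7)
ping(7) = pong(6)
pong(6) = ping(5)
ping(5) = pong(4)
pong(4) = ping(3)
ping(3) = pong(2)
pong(2) = ping(1)
ping(1) = pong(0)
pong(0) = 0  (base case)
Result: 0

0


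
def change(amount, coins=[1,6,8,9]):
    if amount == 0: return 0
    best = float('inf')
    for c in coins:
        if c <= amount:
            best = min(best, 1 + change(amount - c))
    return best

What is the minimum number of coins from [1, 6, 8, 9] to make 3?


Building up with DP:
change(0) = 0
change(1) = min(1+change(0)=1+0=1) = 1
change(2) = min(1+change(1)=1+1=2) = 2
change(3) = min(1+change(2)=1+2=3) = 3

3


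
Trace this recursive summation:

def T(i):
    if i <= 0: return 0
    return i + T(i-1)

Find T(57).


T(57)
= 57 + 56 + 55 + 54 + 53 + 52 + 51 + 50 + 49 + 48 + 47 + 46 + 45 + 44 + 43 + 42 + 41 + 40 + 39 + 38 + 37 + 36 + 35 + 34 + 33 + 32 + 31 + 30 + 29 + 28 + 27 + 26 + 25 + 24 + 23 + 22 + 21 + 20 + 19 + 18 + 17 + 16 + 15 + 14 + 13 + 12 + 11 + 10 + 9 + 8 + 7 + 6 + 5 + 4 + 3 + 2 + 1 + T(0)
= 57 + 56 + 55 + 54 + 53 + 52 + 51 + 50 + 49 + 48 + 47 + 46 + 45 + 44 + 43 + 42 + 41 + 40 + 39 + 38 + 37 + 36 + 35 + 34 + 33 + 32 + 31 + 30 + 29 + 28 + 27 + 26 + 25 + 24 + 23 + 22 + 21 + 20 + 19 + 18 + 17 + 16 + 15 + 14 + 13 + 12 + 11 + 10 + 9 + 8 + 7 + 6 + 5 + 4 + 3 + 2 + 1 + 0
= 1653

1653


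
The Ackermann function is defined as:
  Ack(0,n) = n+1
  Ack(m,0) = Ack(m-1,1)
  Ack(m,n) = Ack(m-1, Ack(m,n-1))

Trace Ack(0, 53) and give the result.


Ack(0, 53) = 54
Result: Ack(0, 53) = 54

54


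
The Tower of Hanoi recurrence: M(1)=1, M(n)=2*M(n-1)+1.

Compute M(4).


M(4) = 2 * M(3) + 1
M(3) = 2 * M(2) + 1
M(2) = 2 * M(1) + 1
M(1) = 1  (base case)
M(2) = 2 * 1 + 1 = 3
M(3) = 2 * 3 + 1 = 7
M(4) = 2 * 7 + 1 = 15

15


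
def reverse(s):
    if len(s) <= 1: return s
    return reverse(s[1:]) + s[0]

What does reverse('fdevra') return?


reverse('fdevra') = reverse('devra') + 'f'
reverse('devra') = reverse('evra') + 'd'
reverse('evra') = reverse('vra') + 'e'
reverse('vra') = reverse('ra') + 'v'
reverse('ra') = reverse('a') + 'r'
reverse('a') = 'a'  (base case)
Concatenating: 'a' + 'r' + 'v' + 'e' + 'd' + 'f' = 'arvedf'

arvedf


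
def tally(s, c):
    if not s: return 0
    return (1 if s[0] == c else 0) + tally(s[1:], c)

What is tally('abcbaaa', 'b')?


s[0]='a' != 'b' -> 0
s[0]='b' == 'b' -> 1
s[0]='c' != 'b' -> 0
s[0]='b' == 'b' -> 1
s[0]='a' != 'b' -> 0
s[0]='a' != 'b' -> 0
s[0]='a' != 'b' -> 0
Sum: 0 + 1 + 0 + 1 + 0 + 0 + 0 = 2

2


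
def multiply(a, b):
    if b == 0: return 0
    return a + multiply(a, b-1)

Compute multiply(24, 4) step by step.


multiply(24, 4) = 24 + multiply(24, 3)
multiply(24, 3) = 24 + multiply(24, 2)
multiply(24, 2) = 24 + multiply(24, 1)
multiply(24, 1) = 24 + multiply(24, 0)
multiply(24, 0) = 0  (base case)
Total: 24 + 24 + 24 + 24 + 0 = 96

96


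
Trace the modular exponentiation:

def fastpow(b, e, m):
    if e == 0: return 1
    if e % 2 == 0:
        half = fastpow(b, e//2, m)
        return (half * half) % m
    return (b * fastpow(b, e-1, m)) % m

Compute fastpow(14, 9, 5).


fastpow(14, 9, 5): e is odd, compute fastpow(14, 8, 5)
  fastpow(14, 8, 5): e is even, compute fastpow(14, 4, 5)
    fastpow(14, 4, 5): e is even, compute fastpow(14, 2, 5)
      fastpow(14, 2, 5): e is even, compute fastpow(14, 1, 5)
        fastpow(14, 1, 5): e is odd, compute fastpow(14, 0, 5)
          fastpow(14, 0, 5) = 1
        (14 * 1) % 5 = 4
      half=4, (4*4) % 5 = 1
    half=1, (1*1) % 5 = 1
  half=1, (1*1) % 5 = 1
(14 * 1) % 5 = 4

4


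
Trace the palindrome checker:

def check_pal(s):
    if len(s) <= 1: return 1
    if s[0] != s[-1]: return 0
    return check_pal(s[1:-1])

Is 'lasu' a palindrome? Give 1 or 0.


check_pal('lasu'): s[0]='l' != s[-1]='u' -> return 0
Result: 0 (not a palindrome)

0


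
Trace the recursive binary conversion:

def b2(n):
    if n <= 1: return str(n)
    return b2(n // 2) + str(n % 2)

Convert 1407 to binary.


b2(1407) = b2(703) + '1'
b2(703) = b2(351) + '1'
b2(351) = b2(175) + '1'
b2(175) = b2(87) + '1'
b2(87) = b2(43) + '1'
b2(43) = b2(21) + '1'
b2(21) = b2(10) + '1'
b2(10) = b2(5) + '0'
b2(5) = b2(2) + '1'
b2(2) = b2(1) + '0'
b2(1) = '1'  (base case)
Concatenating: '1' + '0' + '1' + '0' + '1' + '1' + '1' + '1' + '1' + '1' + '1' = '10101111111'

10101111111


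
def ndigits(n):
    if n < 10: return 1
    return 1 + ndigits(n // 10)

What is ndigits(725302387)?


ndigits(725302387) = 1 + ndigits(72530238)
ndigits(72530238) = 1 + ndigits(7253023)
ndigits(7253023) = 1 + ndigits(725302)
ndigits(725302) = 1 + ndigits(72530)
ndigits(72530) = 1 + ndigits(7253)
ndigits(7253) = 1 + ndigits(725)
ndigits(725) = 1 + ndigits(72)
ndigits(72) = 1 + ndigits(7)
ndigits(7) = 1  (base case: 7 < 10)
Unwinding: 1 + 1 + 1 + 1 + 1 + 1 + 1 + 1 + 1 = 9

9


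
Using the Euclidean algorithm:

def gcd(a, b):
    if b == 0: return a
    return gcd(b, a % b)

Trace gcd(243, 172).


gcd(243, 172) = gcd(172, 71)
gcd(172, 71) = gcd(71, 30)
gcd(71, 30) = gcd(30, 11)
gcd(30, 11) = gcd(11, 8)
gcd(11, 8) = gcd(8, 3)
gcd(8, 3) = gcd(3, 2)
gcd(3, 2) = gcd(2, 1)
gcd(2, 1) = gcd(1, 0)
gcd(1, 0) = 1  (base case)

1


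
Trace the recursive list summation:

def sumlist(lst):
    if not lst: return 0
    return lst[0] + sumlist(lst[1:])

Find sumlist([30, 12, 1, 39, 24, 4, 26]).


sumlist([30, 12, 1, 39, 24, 4, 26]) = 30 + sumlist([12, 1, 39, 24, 4, 26])
sumlist([12, 1, 39, 24, 4, 26]) = 12 + sumlist([1, 39, 24, 4, 26])
sumlist([1, 39, 24, 4, 26]) = 1 + sumlist([39, 24, 4, 26])
sumlist([39, 24, 4, 26]) = 39 + sumlist([24, 4, 26])
sumlist([24, 4, 26]) = 24 + sumlist([4, 26])
sumlist([4, 26]) = 4 + sumlist([26])
sumlist([26]) = 26 + sumlist([])
sumlist([]) = 0  (base case)
Total: 30 + 12 + 1 + 39 + 24 + 4 + 26 + 0 = 136

136


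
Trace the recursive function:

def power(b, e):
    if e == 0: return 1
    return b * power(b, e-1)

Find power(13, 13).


power(13, 13)
= 13 * power(13, 12)
= 13 * 13 * power(13, 11)
= 13 * 13 * 13 * power(13, 10)
= 13 * 13 * 13 * 13 * power(13, 9)
= 13 * 13 * 13 * 13 * 13 * power(13, 8)
= 13 * 13 * 13 * 13 * 13 * 13 * power(13, 7)
= 13 * 13 * 13 * 13 * 13 * 13 * 13 * power(13, 6)
= 13 * 13 * 13 * 13 * 13 * 13 * 13 * 13 * power(13, 5)
= 13 * 13 * 13 * 13 * 13 * 13 * 13 * 13 * 13 * power(13, 4)
= 13 * 13 * 13 * 13 * 13 * 13 * 13 * 13 * 13 * 13 * power(13, 3)
= 13 * 13 * 13 * 13 * 13 * 13 * 13 * 13 * 13 * 13 * 13 * power(13, 2)
= 13 * 13 * 13 * 13 * 13 * 13 * 13 * 13 * 13 * 13 * 13 * 13 * power(13, 1)
= 13 * 13 * 13 * 13 * 13 * 13 * 13 * 13 * 13 * 13 * 13 * 13 * 13 * power(13, 0)
= 13 * 13 * 13 * 13 * 13 * 13 * 13 * 13 * 13 * 13 * 13 * 13 * 13 * 1
= 302875106592253

302875106592253


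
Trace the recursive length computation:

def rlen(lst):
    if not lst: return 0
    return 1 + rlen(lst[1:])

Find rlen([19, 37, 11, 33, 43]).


rlen([19, 37, 11, 33, 43]) = 1 + rlen([37, 11, 33, 43])
rlen([37, 11, 33, 43]) = 1 + rlen([11, 33, 43])
rlen([11, 33, 43]) = 1 + rlen([33, 43])
rlen([33, 43]) = 1 + rlen([43])
rlen([43]) = 1 + rlen([])
rlen([]) = 0  (base case)
Unwinding: 1 + 1 + 1 + 1 + 1 + 0 = 5

5


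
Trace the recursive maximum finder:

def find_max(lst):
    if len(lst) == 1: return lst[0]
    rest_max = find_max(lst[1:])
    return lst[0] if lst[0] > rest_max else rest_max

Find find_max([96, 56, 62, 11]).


find_max([96, 56, 62, 11]): compare 96 with find_max([56, 62, 11])
find_max([56, 62, 11]): compare 56 with find_max([62, 11])
find_max([62, 11]): compare 62 with find_max([11])
find_max([11]) = 11  (base case)
Compare 62 with 11 -> 62
Compare 56 with 62 -> 62
Compare 96 with 62 -> 96

96


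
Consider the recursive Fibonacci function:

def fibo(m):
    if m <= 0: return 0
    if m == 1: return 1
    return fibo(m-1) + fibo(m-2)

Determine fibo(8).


Computing fibo(8) bottom-up:
fibo(0) = 0
fibo(1) = 1
fibo(2) = fibo(1) + fibo(0) = 1 + 0 = 1
fibo(3) = fibo(2) + fibo(1) = 1 + 1 = 2
fibo(4) = fibo(3) + fibo(2) = 2 + 1 = 3
fibo(5) = fibo(4) + fibo(3) = 3 + 2 = 5
fibo(6) = fibo(5) + fibo(4) = 5 + 3 = 8
fibo(7) = fibo(6) + fibo(5) = 8 + 5 = 13
fibo(8) = fibo(7) + fibo(6) = 13 + 8 = 21

21
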